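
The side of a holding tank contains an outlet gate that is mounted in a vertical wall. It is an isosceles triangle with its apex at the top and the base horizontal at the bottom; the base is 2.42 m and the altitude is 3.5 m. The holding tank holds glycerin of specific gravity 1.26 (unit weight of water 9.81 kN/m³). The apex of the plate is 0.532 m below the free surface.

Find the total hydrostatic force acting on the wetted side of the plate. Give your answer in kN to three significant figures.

F ≈ 150 kN

γ = 1.26 × 9.81 = 12.3606 kN/m³.
With the apex up, the centroid sits 2h/3 = 2 × 3.5/3 = 2.33333 m below the apex, so the centroid depth is h_c = 0.532 + 2.33333 = 2.86533 m.
A = ½ × 2.42 × 3.5 = 4.235 m².
Resultant F = γ·h_c·A = 12.3606 × 2.86533 × 4.235 = 149.992 kN.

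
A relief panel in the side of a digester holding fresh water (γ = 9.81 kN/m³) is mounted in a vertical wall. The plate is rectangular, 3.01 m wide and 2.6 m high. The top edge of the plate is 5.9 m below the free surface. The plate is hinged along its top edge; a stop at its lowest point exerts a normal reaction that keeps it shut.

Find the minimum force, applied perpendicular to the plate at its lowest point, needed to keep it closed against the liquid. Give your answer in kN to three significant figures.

P ≈ 293 kN

γ = 9.81 kN/m³.
The centroid lies 2.6/2 = 1.3 m below the top edge, so the centroid depth is h_c = 5.9 + 1.3 = 7.2 m.
A = 3.01 × 2.6 = 7.826 m².
Resultant F = γ·h_c·A = 9.81 × 7.2 × 7.826 = 552.766 kN.
I_c = b·h³/12 = 3.01 × 2.6³/12 = 4.40865 m⁴.
Centre of pressure: y_p = y_c + I_c/(y_c·A) = 7.2 + 4.40865/(7.2 × 7.826) = 7.2 + 0.0782408 = 7.27824 m along the plane.
The resultant acts 1.3 + 0.0782408 = 1.37824 m (along the plate) below the hinge at the top edge, so the moment about the hinge is M = F × 1.37824 = 552.766 × 1.37824 = 761.844 kN·m.
A normal force at the bottom, 2.6 m from the hinge, must supply this moment: P = 761.844/2.6 = 293.017 kN.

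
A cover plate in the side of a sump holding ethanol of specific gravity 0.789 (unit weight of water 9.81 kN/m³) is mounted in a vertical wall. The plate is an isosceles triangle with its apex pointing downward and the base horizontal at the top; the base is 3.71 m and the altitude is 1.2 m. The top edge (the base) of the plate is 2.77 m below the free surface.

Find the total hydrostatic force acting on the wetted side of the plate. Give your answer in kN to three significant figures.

γ = 0.789 × 9.81 = 7.74009 kN/m³.
With the apex down, the centroid sits h/3 = 1.2/3 = 0.4 m below the base (the top edge), so the centroid depth is h_c = 2.77 + 0.4 = 3.17 m.
A = ½ × 3.71 × 1.2 = 2.226 m².
Resultant F = γ·h_c·A = 7.74009 × 3.17 × 2.226 = 54.6173 kN.

F ≈ 54.6 kN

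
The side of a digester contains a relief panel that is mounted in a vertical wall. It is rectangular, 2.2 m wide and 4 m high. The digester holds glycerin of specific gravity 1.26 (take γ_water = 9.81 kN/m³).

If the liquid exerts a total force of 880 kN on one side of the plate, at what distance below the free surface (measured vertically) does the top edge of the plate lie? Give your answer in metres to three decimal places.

γ = 1.26 × 9.81 = 12.3606 kN/m³.
A = 2.2 × 4 = 8.8 m².
From F = γ·h_c·A, the centroid depth is h_c = 880/(12.3606 × 8.8) = 8.09022 m.
The centroid lies 4/2 = 2 m below the top edge, so the top edge sits at h_top = 8.09022 − 2 = 6.09022 m below the surface.

d_top ≈ 6.090 m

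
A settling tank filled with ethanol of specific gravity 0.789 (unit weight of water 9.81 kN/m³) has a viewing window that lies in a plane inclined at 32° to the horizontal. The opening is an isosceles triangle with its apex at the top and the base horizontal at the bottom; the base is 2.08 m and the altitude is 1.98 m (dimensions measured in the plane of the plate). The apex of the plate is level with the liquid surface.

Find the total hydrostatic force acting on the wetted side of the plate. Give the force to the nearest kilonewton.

F ≈ 11 kN

γ = 0.789 × 9.81 = 7.74009 kN/m³.
Let θ = 32° be the plate's angle to the horizontal; measure y along the incline from where the plane meets the free surface. Vertical depth h = y·sinθ with sinθ = 0.529919.
With the apex up, the centroid sits 2h/3 = 2 × 1.98/3 = 1.32 m below the apex, so y_c = 1.32 m and h_c = 1.32 × 0.529919 = 0.699493 m.
A = ½ × 2.08 × 1.98 = 2.0592 m².
Resultant F = γ·h_c·A = 7.74009 × 0.699493 × 2.0592 = 11.1488 kN.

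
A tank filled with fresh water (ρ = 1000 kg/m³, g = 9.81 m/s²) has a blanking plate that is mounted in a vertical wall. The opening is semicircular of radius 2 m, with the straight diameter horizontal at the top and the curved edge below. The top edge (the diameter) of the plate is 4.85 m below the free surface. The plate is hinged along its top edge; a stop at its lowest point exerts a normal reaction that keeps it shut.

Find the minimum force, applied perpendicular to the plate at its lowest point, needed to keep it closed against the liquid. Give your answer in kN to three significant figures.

γ = ρg = 1000 × 9.81 = 9810 N/m³ = 9.81 kN/m³.
The centroid of a semicircle lies 4r/(3π) = 0.848826 m from the diameter, here below the top edge, so the centroid depth is h_c = 4.85 + 0.848826 = 5.69883 m.
A = πr²/2 = π × 2²/2 = 6.28319 m².
Resultant F = γ·h_c·A = 9.81 × 5.69883 × 6.28319 = 351.265 kN.
I_c = (π/8 − 8/(9π))·r⁴ = 0.109757 × 2⁴ = 1.75611 m⁴.
Centre of pressure: y_p = y_c + I_c/(y_c·A) = 5.69883 + 1.75611/(5.69883 × 6.28319) = 5.69883 + 0.049044 = 5.74787 m along the plane.
The resultant acts 0.848826 + 0.049044 = 0.89787 m (along the plate) below the hinge at the top edge, so the moment about the hinge is M = F × 0.89787 = 351.265 × 0.89787 = 315.39 kN·m.
A normal force at the bottom, 2 m from the hinge, must supply this moment: P = 315.39/2 = 157.695 kN.

P ≈ 158 kN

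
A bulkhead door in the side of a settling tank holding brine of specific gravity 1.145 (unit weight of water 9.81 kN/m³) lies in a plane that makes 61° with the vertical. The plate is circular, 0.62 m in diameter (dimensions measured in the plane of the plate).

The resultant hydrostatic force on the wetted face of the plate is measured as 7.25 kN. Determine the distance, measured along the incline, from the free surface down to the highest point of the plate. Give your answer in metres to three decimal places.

γ = 1.145 × 9.81 = 11.23245 kN/m³.
A = π(0.31)² = 0.301907 m².
From F = γ·h_c·A, the centroid depth is h_c = 7.25/(11.23245 × 0.301907) = 2.13791 m.
The plate makes 61° with the vertical, i.e. θ = 90° − 61° = 29° to the horizontal. Measuring y along the incline from the free-surface line, vertical depth h = y·sinθ with sinθ = 0.484810.
Along the incline, y_c = h_c/sinθ = 2.13791/0.484810 = 4.40979 m.
The centroid is at the centre, 0.31 m below the top of the plate, so the highest point sits at y_top = 4.40979 − 0.31 = 4.09979 m along the incline.

y_top ≈ 4.100 m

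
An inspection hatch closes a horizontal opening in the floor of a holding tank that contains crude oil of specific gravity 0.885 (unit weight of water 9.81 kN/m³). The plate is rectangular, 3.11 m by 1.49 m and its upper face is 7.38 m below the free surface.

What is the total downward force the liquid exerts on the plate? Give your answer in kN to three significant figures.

F ≈ 297 kN

γ = 0.885 × 9.81 = 8.68185 kN/m³.
The plate is horizontal, so pressure is uniform at p = γ·h = 8.68185 × 7.38 = 64.0721 kN/m².
A = 3.11 × 1.49 = 4.6339 m².
F = p·A = 64.0721 × 4.6339 = 296.904 kN.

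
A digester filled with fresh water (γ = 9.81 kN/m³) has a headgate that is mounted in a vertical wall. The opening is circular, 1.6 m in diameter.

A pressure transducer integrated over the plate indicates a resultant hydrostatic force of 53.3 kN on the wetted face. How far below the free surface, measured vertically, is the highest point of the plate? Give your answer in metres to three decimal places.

d_top ≈ 1.902 m

γ = 9.81 kN/m³.
A = π(0.8)² = 2.01062 m².
From F = γ·h_c·A, the centroid depth is h_c = 53.3/(9.81 × 2.01062) = 2.70227 m.
The centroid is at the centre, 0.8 m below the top of the plate, so the highest point sits at h_top = 2.70227 − 0.8 = 1.90227 m below the surface.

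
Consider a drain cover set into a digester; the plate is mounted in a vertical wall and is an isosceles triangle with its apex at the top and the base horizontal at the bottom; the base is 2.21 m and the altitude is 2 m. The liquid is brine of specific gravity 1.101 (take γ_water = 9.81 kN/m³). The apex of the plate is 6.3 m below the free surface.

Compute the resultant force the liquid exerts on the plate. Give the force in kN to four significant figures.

F ≈ 182.2 kN

γ = 1.101 × 9.81 = 10.80081 kN/m³.
With the apex up, the centroid sits 2h/3 = 2 × 2/3 = 1.33333 m below the apex, so the centroid depth is h_c = 6.3 + 1.33333 = 7.63333 m.
A = ½ × 2.21 × 2 = 2.21 m².
Resultant F = γ·h_c·A = 10.80081 × 7.63333 × 2.21 = 182.206 kN.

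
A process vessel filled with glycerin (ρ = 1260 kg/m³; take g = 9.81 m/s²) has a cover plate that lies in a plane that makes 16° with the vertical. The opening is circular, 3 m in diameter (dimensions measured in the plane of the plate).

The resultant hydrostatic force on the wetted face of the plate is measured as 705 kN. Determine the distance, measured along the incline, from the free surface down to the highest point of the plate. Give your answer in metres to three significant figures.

y_top ≈ 6.89 m

γ = ρg = 1260 × 9.81 / 1000 = 12.3606 kN/m³.
A = π(1.5)² = 7.06858 m².
From F = γ·h_c·A, the centroid depth is h_c = 705/(12.3606 × 7.06858) = 8.06896 m.
The plate makes 16° with the vertical, i.e. θ = 90° − 16° = 74° to the horizontal. Measuring y along the incline from the free-surface line, vertical depth h = y·sinθ with sinθ = 0.961262.
Along the incline, y_c = h_c/sinθ = 8.06896/0.961262 = 8.39413 m.
The centroid is at the centre, 1.5 m below the top of the plate, so the highest point sits at y_top = 8.39413 − 1.5 = 6.89413 m along the incline.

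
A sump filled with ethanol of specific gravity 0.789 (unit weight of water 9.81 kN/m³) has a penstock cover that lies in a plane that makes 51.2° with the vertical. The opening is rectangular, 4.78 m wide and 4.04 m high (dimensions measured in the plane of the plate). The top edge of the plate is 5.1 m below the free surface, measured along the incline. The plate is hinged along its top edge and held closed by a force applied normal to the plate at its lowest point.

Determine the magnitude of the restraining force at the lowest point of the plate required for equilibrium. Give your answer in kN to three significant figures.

γ = 0.789 × 9.81 = 7.74009 kN/m³.
The plate makes 51.2° with the vertical, i.e. θ = 90° − 51.2° = 38.8° to the horizontal. Measuring y along the incline from the free-surface line, vertical depth h = y·sinθ with sinθ = 0.626604.
The centroid lies 4.04/2 = 2.02 m below the top edge, so y_c = 5.1 + 2.02 = 7.12 m and h_c = 7.12 × 0.626604 = 4.46142 m.
A = 4.78 × 4.04 = 19.3112 m².
Resultant F = γ·h_c·A = 7.74009 × 4.46142 × 19.3112 = 666.85 kN.
I_c = b·h³/12 = 4.78 × 4.04³/12 = 26.2658 m⁴.
Centre of pressure: y_p = y_c + I_c/(y_c·A) = 7.12 + 26.2658/(7.12 × 19.3112) = 7.12 + 0.19103 = 7.31103 m along the plane.
The resultant acts 2.02 + 0.19103 = 2.21103 m (along the plate) below the hinge at the top edge, so the moment about the hinge is M = F × 2.21103 = 666.85 × 2.21103 = 1474.43 kN·m.
A normal force at the bottom, 4.04 m from the hinge, must supply this moment: P = 1474.43/4.04 = 364.958 kN.

P ≈ 365 kN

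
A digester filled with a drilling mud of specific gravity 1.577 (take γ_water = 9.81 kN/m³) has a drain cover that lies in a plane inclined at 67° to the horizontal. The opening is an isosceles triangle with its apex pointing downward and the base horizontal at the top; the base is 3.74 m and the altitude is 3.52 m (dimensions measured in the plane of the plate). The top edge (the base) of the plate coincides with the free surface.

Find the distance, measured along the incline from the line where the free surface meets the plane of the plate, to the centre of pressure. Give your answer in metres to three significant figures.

y_p = 1.76 m

γ = 1.577 × 9.81 = 15.47037 kN/m³.
Let θ = 67° be the plate's angle to the horizontal; measure y along the incline from where the plane meets the free surface. Vertical depth h = y·sinθ with sinθ = 0.920505.
With the apex down, the centroid sits h/3 = 3.52/3 = 1.17333 m below the base (the top edge), so y_c = 1.17333 m and h_c = 1.17333 × 0.920505 = 1.08006 m.
A = ½ × 3.74 × 3.52 = 6.5824 m².
Resultant F = γ·h_c·A = 15.47037 × 1.08006 × 6.5824 = 109.985 kN.
I_c = b·h³/36 = 3.74 × 3.52³/36 = 4.53103 m⁴.
Centre of pressure: y_p = y_c + I_c/(y_c·A) = 1.17333 + 4.53103/(1.17333 × 6.5824) = 1.17333 + 0.586668 = 1.76 m along the plane.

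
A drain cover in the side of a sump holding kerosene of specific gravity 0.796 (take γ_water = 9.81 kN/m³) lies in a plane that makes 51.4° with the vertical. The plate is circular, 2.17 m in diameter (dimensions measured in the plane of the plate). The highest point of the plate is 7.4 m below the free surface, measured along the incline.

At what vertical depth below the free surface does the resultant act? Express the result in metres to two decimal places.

γ = 0.796 × 9.81 = 7.80876 kN/m³.
The plate makes 51.4° with the vertical, i.e. θ = 90° − 51.4° = 38.6° to the horizontal. Measuring y along the incline from the free-surface line, vertical depth h = y·sinθ with sinθ = 0.623880.
The centroid is at the centre, 1.085 m below the top of the plate, so y_c = 7.4 + 1.085 = 8.485 m and h_c = 8.485 × 0.623880 = 5.29362 m.
A = π(1.085)² = 3.69836 m².
Resultant F = γ·h_c·A = 7.80876 × 5.29362 × 3.69836 = 152.878 kN.
I_c = πr⁴/4 = π × 1.085⁴/4 = 1.08845 m⁴.
Centre of pressure: y_p = y_c + I_c/(y_c·A) = 8.485 + 1.08845/(8.485 × 3.69836) = 8.485 + 0.0346855 = 8.51969 m along the plane.
Vertically, h_p = y_p·sinθ = 8.51969 × 0.623880 = 5.31526 m.

h_p = 5.32 m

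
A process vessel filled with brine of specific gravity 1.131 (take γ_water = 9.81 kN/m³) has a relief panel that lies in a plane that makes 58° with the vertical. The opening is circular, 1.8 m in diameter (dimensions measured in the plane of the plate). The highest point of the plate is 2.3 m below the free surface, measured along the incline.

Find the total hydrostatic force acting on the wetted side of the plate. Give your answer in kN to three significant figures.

γ = 1.131 × 9.81 = 11.09511 kN/m³.
The plate makes 58° with the vertical, i.e. θ = 90° − 58° = 32° to the horizontal. Measuring y along the incline from the free-surface line, vertical depth h = y·sinθ with sinθ = 0.529919.
The centroid is at the centre, 0.9 m below the top of the plate, so y_c = 2.3 + 0.9 = 3.2 m and h_c = 3.2 × 0.529919 = 1.69574 m.
A = π(0.9)² = 2.54469 m².
Resultant F = γ·h_c·A = 11.09511 × 1.69574 × 2.54469 = 47.8769 kN.

F ≈ 47.9 kN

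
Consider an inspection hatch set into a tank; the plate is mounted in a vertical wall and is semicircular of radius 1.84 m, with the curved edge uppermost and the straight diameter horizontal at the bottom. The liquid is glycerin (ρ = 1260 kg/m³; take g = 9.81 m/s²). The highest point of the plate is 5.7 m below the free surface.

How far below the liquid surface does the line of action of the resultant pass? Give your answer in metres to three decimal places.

h_p = 6.794 m

γ = ρg = 1260 × 9.81 / 1000 = 12.3606 kN/m³.
The centroid lies 4r/(3π) = 0.78092 m above the diameter, so r − 4r/(3π) = 1.84 − 0.78092 = 1.05908 m below the topmost point, so the centroid depth is h_c = 5.7 + 1.05908 = 6.75908 m.
A = πr²/2 = π × 1.84²/2 = 5.31809 m².
Resultant F = γ·h_c·A = 12.3606 × 6.75908 × 5.31809 = 444.307 kN.
I_c = (π/8 − 8/(9π))·r⁴ = 0.109757 × 1.84⁴ = 1.25807 m⁴.
Centre of pressure: y_p = y_c + I_c/(y_c·A) = 6.75908 + 1.25807/(6.75908 × 5.31809) = 6.75908 + 0.0349995 = 6.79408 m along the plane.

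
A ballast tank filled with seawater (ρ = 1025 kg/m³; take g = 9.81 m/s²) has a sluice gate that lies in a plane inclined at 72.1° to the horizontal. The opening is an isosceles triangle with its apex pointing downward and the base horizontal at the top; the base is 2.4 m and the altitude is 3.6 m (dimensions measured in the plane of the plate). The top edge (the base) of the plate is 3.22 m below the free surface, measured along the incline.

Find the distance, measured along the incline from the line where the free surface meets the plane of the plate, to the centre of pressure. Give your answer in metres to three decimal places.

γ = ρg = 1025 × 9.81 / 1000 = 10.05525 kN/m³.
Let θ = 72.1° be the plate's angle to the horizontal; measure y along the incline from where the plane meets the free surface. Vertical depth h = y·sinθ with sinθ = 0.951594.
With the apex down, the centroid sits h/3 = 3.6/3 = 1.2 m below the base (the top edge), so y_c = 3.22 + 1.2 = 4.42 m and h_c = 4.42 × 0.951594 = 4.20605 m.
A = ½ × 2.4 × 3.6 = 4.32 m².
Resultant F = γ·h_c·A = 10.05525 × 4.20605 × 4.32 = 182.705 kN.
I_c = b·h³/36 = 2.4 × 3.6³/36 = 3.1104 m⁴.
Centre of pressure: y_p = y_c + I_c/(y_c·A) = 4.42 + 3.1104/(4.42 × 4.32) = 4.42 + 0.162896 = 4.5829 m along the plane.

y_p = 4.583 m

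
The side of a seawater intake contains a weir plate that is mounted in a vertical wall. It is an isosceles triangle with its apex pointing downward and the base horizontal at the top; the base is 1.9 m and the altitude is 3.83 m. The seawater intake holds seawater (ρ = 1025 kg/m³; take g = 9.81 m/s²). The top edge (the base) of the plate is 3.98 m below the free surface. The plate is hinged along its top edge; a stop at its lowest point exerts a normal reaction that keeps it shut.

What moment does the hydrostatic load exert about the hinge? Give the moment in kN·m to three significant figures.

M ≈ 275 kN·m

γ = ρg = 1025 × 9.81 / 1000 = 10.05525 kN/m³.
With the apex down, the centroid sits h/3 = 3.83/3 = 1.27667 m below the base (the top edge), so the centroid depth is h_c = 3.98 + 1.27667 = 5.25667 m.
A = ½ × 1.9 × 3.83 = 3.6385 m².
Resultant F = γ·h_c·A = 10.05525 × 5.25667 × 3.6385 = 192.321 kN.
I_c = b·h³/36 = 1.9 × 3.83³/36 = 2.96516 m⁴.
Centre of pressure: y_p = y_c + I_c/(y_c·A) = 5.25667 + 2.96516/(5.25667 × 3.6385) = 5.25667 + 0.15503 = 5.4117 m along the plane.
The resultant acts 1.27667 + 0.15503 = 1.4317 m (along the plate) below the hinge at the top edge, so the moment about the hinge is M = F × 1.4317 = 192.321 × 1.4317 = 275.346 kN·m.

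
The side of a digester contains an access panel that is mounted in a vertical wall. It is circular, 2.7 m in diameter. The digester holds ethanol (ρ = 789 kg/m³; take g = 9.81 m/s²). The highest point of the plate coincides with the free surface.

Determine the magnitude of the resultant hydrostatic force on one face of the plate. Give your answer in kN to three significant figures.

F ≈ 59.8 kN

γ = ρg = 789 × 9.81 / 1000 = 7.74009 kN/m³.
The centroid is at the centre, 1.35 m below the top of the plate, so the centroid depth is h_c = 1.35 m.
A = π(1.35)² = 5.72555 m².
Resultant F = γ·h_c·A = 7.74009 × 1.35 × 5.72555 = 59.827 kN.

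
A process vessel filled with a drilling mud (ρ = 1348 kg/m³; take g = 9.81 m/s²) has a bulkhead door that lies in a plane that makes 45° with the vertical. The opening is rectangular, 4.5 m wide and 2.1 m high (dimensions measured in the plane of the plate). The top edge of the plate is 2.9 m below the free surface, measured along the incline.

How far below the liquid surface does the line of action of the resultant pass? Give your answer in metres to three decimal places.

γ = ρg = 1348 × 9.81 / 1000 = 13.22388 kN/m³.
The plate makes 45° with the vertical, i.e. θ = 90° − 45° = 45° to the horizontal. Measuring y along the incline from the free-surface line, vertical depth h = y·sinθ with sinθ = 0.707107.
The centroid lies 2.1/2 = 1.05 m below the top edge, so y_c = 2.9 + 1.05 = 3.95 m and h_c = 3.95 × 0.707107 = 2.79307 m.
A = 4.5 × 2.1 = 9.45 m².
Resultant F = γ·h_c·A = 13.22388 × 2.79307 × 9.45 = 349.038 kN.
I_c = b·h³/12 = 4.5 × 2.1³/12 = 3.47288 m⁴.
Centre of pressure: y_p = y_c + I_c/(y_c·A) = 3.95 + 3.47288/(3.95 × 9.45) = 3.95 + 0.0930381 = 4.04304 m along the plane.
Vertically, h_p = y_p·sinθ = 4.04304 × 0.707107 = 2.85886 m.

h_p = 2.859 m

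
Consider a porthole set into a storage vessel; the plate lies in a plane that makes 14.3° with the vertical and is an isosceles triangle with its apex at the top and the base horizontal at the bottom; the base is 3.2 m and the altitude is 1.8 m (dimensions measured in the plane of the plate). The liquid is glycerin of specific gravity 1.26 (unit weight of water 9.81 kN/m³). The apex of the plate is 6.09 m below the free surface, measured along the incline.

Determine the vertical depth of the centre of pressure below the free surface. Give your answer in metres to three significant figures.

h_p = 7.09 m

γ = 1.26 × 9.81 = 12.3606 kN/m³.
The plate makes 14.3° with the vertical, i.e. θ = 90° − 14.3° = 75.7° to the horizontal. Measuring y along the incline from the free-surface line, vertical depth h = y·sinθ with sinθ = 0.969016.
With the apex up, the centroid sits 2h/3 = 2 × 1.8/3 = 1.2 m below the apex, so y_c = 6.09 + 1.2 = 7.29 m and h_c = 7.29 × 0.969016 = 7.06413 m.
A = ½ × 3.2 × 1.8 = 2.88 m².
Resultant F = γ·h_c·A = 12.3606 × 7.06413 × 2.88 = 251.473 kN.
I_c = b·h³/36 = 3.2 × 1.8³/36 = 0.5184 m⁴.
Centre of pressure: y_p = y_c + I_c/(y_c·A) = 7.29 + 0.5184/(7.29 × 2.88) = 7.29 + 0.0246914 = 7.31469 m along the plane.
Vertically, h_p = y_p·sinθ = 7.31469 × 0.969016 = 7.08805 m.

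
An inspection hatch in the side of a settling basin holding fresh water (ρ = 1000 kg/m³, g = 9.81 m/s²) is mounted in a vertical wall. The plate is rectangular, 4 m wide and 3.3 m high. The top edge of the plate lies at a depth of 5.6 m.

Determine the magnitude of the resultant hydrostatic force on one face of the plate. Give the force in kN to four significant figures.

F ≈ 938.8 kN

γ = ρg = 1000 × 9.81 = 9810 N/m³ = 9.81 kN/m³.
The centroid lies 3.3/2 = 1.65 m below the top edge, so the centroid depth is h_c = 5.6 + 1.65 = 7.25 m.
A = 4 × 3.3 = 13.2 m².
Resultant F = γ·h_c·A = 9.81 × 7.25 × 13.2 = 938.817 kN.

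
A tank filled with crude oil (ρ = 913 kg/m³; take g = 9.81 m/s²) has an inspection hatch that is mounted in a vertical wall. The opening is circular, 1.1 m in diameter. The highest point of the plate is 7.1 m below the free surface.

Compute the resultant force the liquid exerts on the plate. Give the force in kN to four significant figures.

F ≈ 65.11 kN

γ = ρg = 913 × 9.81 / 1000 = 8.95653 kN/m³.
The centroid is at the centre, 0.55 m below the top of the plate, so the centroid depth is h_c = 7.1 + 0.55 = 7.65 m.
A = π(0.55)² = 0.950332 m².
Resultant F = γ·h_c·A = 8.95653 × 7.65 × 0.950332 = 65.1143 kN.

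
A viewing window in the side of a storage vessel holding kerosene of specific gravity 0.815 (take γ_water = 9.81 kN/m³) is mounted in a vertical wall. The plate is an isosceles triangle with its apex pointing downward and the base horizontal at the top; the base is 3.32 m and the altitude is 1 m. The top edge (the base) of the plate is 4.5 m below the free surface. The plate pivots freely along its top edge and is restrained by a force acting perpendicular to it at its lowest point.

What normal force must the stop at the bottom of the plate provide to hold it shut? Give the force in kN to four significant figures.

P ≈ 22.12 kN

γ = 0.815 × 9.81 = 7.99515 kN/m³.
With the apex down, the centroid sits h/3 = 1/3 = 0.333333 m below the base (the top edge), so the centroid depth is h_c = 4.5 + 0.333333 = 4.83333 m.
A = ½ × 3.32 × 1 = 1.66 m².
Resultant F = γ·h_c·A = 7.99515 × 4.83333 × 1.66 = 64.1477 kN.
I_c = b·h³/36 = 3.32 × 1³/36 = 0.0922222 m⁴.
Centre of pressure: y_p = y_c + I_c/(y_c·A) = 4.83333 + 0.0922222/(4.83333 × 1.66) = 4.83333 + 0.0114943 = 4.84482 m along the plane.
The resultant acts 0.333333 + 0.0114943 = 0.344827 m (along the plate) below the hinge at the top edge, so the moment about the hinge is M = F × 0.344827 = 64.1477 × 0.344827 = 22.1199 kN·m.
A normal force at the bottom, 1 m from the hinge, must supply this moment: P = 22.1199/1 = 22.1199 kN.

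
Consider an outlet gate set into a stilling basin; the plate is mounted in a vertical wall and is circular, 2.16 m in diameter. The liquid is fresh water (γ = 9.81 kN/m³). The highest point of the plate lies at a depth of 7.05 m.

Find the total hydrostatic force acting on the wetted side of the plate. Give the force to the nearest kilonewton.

F ≈ 292 kN

γ = 9.81 kN/m³.
The centroid is at the centre, 1.08 m below the top of the plate, so the centroid depth is h_c = 7.05 + 1.08 = 8.13 m.
A = π(1.08)² = 3.66435 m².
Resultant F = γ·h_c·A = 9.81 × 8.13 × 3.66435 = 292.251 kN.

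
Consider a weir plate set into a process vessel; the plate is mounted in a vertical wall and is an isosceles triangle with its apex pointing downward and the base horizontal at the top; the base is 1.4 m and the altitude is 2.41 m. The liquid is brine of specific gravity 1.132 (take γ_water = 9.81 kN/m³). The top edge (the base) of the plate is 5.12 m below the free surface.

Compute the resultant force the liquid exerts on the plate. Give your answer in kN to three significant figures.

F ≈ 111 kN

γ = 1.132 × 9.81 = 11.10492 kN/m³.
With the apex down, the centroid sits h/3 = 2.41/3 = 0.803333 m below the base (the top edge), so the centroid depth is h_c = 5.12 + 0.803333 = 5.92333 m.
A = ½ × 1.4 × 2.41 = 1.687 m².
Resultant F = γ·h_c·A = 11.10492 × 5.92333 × 1.687 = 110.968 kN.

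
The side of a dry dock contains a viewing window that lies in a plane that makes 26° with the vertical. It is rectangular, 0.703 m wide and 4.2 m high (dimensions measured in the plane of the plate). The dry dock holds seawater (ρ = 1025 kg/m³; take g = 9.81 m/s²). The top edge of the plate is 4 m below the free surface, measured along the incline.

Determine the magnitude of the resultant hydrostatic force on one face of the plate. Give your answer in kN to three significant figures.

γ = ρg = 1025 × 9.81 / 1000 = 10.05525 kN/m³.
The plate makes 26° with the vertical, i.e. θ = 90° − 26° = 64° to the horizontal. Measuring y along the incline from the free-surface line, vertical depth h = y·sinθ with sinθ = 0.898794.
The centroid lies 4.2/2 = 2.1 m below the top edge, so y_c = 4 + 2.1 = 6.1 m and h_c = 6.1 × 0.898794 = 5.48264 m.
A = 0.703 × 4.2 = 2.9526 m².
Resultant F = γ·h_c·A = 10.05525 × 5.48264 × 2.9526 = 162.775 kN.

F ≈ 163 kN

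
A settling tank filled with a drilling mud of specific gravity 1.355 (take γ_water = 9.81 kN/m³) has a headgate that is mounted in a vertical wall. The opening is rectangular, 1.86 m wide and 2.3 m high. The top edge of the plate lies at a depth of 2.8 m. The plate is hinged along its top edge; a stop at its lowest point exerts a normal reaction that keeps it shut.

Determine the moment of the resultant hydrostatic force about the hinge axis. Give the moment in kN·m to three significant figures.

γ = 1.355 × 9.81 = 13.29255 kN/m³.
The centroid lies 2.3/2 = 1.15 m below the top edge, so the centroid depth is h_c = 2.8 + 1.15 = 3.95 m.
A = 1.86 × 2.3 = 4.278 m².
Resultant F = γ·h_c·A = 13.29255 × 3.95 × 4.278 = 224.619 kN.
I_c = b·h³/12 = 1.86 × 2.3³/12 = 1.88588 m⁴.
Centre of pressure: y_p = y_c + I_c/(y_c·A) = 3.95 + 1.88588/(3.95 × 4.278) = 3.95 + 0.111603 = 4.0616 m along the plane.
The resultant acts 1.15 + 0.111603 = 1.2616 m (along the plate) below the hinge at the top edge, so the moment about the hinge is M = F × 1.2616 = 224.619 × 1.2616 = 283.379 kN·m.

M ≈ 283 kN·m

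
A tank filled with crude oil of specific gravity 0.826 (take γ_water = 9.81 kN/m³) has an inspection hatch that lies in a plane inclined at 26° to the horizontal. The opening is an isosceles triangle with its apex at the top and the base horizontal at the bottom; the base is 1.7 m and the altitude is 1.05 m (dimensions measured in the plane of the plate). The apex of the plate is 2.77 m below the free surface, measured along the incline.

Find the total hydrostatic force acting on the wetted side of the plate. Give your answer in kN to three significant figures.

γ = 0.826 × 9.81 = 8.10306 kN/m³.
Let θ = 26° be the plate's angle to the horizontal; measure y along the incline from where the plane meets the free surface. Vertical depth h = y·sinθ with sinθ = 0.438371.
With the apex up, the centroid sits 2h/3 = 2 × 1.05/3 = 0.7 m below the apex, so y_c = 2.77 + 0.7 = 3.47 m and h_c = 3.47 × 0.438371 = 1.52115 m.
A = ½ × 1.7 × 1.05 = 0.8925 m².
Resultant F = γ·h_c·A = 8.10306 × 1.52115 × 0.8925 = 11.0009 kN.

F ≈ 11.0 kN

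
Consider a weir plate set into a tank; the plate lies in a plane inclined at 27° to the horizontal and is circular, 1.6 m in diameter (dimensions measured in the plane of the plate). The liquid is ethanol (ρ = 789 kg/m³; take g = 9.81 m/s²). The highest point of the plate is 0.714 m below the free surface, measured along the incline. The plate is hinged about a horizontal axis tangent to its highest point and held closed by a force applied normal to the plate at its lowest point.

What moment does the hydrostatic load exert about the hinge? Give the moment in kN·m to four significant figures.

M ≈ 9.688 kN·m

γ = ρg = 789 × 9.81 / 1000 = 7.74009 kN/m³.
Let θ = 27° be the plate's angle to the horizontal; measure y along the incline from where the plane meets the free surface. Vertical depth h = y·sinθ with sinθ = 0.453990.
The centroid is at the centre, 0.8 m below the top of the plate, so y_c = 0.714 + 0.8 = 1.514 m and h_c = 1.514 × 0.453990 = 0.687341 m.
A = π(0.8)² = 2.01062 m².
Resultant F = γ·h_c·A = 7.74009 × 0.687341 × 2.01062 = 10.6967 kN.
I_c = πr⁴/4 = π × 0.8⁴/4 = 0.321699 m⁴.
Centre of pressure: y_p = y_c + I_c/(y_c·A) = 1.514 + 0.321699/(1.514 × 2.01062) = 1.514 + 0.10568 = 1.61968 m along the plane.
The resultant acts 0.8 + 0.10568 = 0.90568 m (along the plate) below the hinge at the top edge, so the moment about the hinge is M = F × 0.90568 = 10.6967 × 0.90568 = 9.68779 kN·m.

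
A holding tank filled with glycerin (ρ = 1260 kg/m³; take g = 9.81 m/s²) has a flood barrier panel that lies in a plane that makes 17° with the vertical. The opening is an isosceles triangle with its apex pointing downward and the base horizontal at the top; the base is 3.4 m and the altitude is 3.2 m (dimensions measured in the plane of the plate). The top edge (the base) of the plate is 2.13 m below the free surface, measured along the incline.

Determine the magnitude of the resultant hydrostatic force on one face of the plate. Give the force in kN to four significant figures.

F ≈ 205.6 kN

γ = ρg = 1260 × 9.81 / 1000 = 12.3606 kN/m³.
The plate makes 17° with the vertical, i.e. θ = 90° − 17° = 73° to the horizontal. Measuring y along the incline from the free-surface line, vertical depth h = y·sinθ with sinθ = 0.956305.
With the apex down, the centroid sits h/3 = 3.2/3 = 1.06667 m below the base (the top edge), so y_c = 2.13 + 1.06667 = 3.19667 m and h_c = 3.19667 × 0.956305 = 3.05699 m.
A = ½ × 3.4 × 3.2 = 5.44 m².
Resultant F = γ·h_c·A = 12.3606 × 3.05699 × 5.44 = 205.557 kN.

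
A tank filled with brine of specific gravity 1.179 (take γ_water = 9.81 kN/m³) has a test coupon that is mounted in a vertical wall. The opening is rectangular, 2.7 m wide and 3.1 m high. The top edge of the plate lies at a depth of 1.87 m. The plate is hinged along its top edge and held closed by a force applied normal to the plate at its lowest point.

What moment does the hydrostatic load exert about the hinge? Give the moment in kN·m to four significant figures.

M ≈ 590.7 kN·m

γ = 1.179 × 9.81 = 11.56599 kN/m³.
The centroid lies 3.1/2 = 1.55 m below the top edge, so the centroid depth is h_c = 1.87 + 1.55 = 3.42 m.
A = 2.7 × 3.1 = 8.37 m².
Resultant F = γ·h_c·A = 11.56599 × 3.42 × 8.37 = 331.081 kN.
I_c = b·h³/12 = 2.7 × 3.1³/12 = 6.70298 m⁴.
Centre of pressure: y_p = y_c + I_c/(y_c·A) = 3.42 + 6.70298/(3.42 × 8.37) = 3.42 + 0.234162 = 3.65416 m along the plane.
The resultant acts 1.55 + 0.234162 = 1.78416 m (along the plate) below the hinge at the top edge, so the moment about the hinge is M = F × 1.78416 = 331.081 × 1.78416 = 590.701 kN·m.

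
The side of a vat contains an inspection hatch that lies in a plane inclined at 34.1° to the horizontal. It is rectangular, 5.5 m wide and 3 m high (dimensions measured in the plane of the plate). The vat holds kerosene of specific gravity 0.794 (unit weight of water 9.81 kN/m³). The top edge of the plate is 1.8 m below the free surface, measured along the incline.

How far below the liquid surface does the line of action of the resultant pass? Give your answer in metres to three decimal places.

h_p = 1.978 m

γ = 0.794 × 9.81 = 7.78914 kN/m³.
Let θ = 34.1° be the plate's angle to the horizontal; measure y along the incline from where the plane meets the free surface. Vertical depth h = y·sinθ with sinθ = 0.560639.
The centroid lies 3/2 = 1.5 m below the top edge, so y_c = 1.8 + 1.5 = 3.3 m and h_c = 3.3 × 0.560639 = 1.85011 m.
A = 5.5 × 3 = 16.5 m².
Resultant F = γ·h_c·A = 7.78914 × 1.85011 × 16.5 = 237.778 kN.
I_c = b·h³/12 = 5.5 × 3³/12 = 12.375 m⁴.
Centre of pressure: y_p = y_c + I_c/(y_c·A) = 3.3 + 12.375/(3.3 × 16.5) = 3.3 + 0.227273 = 3.52727 m along the plane.
Vertically, h_p = y_p·sinθ = 3.52727 × 0.560639 = 1.97753 m.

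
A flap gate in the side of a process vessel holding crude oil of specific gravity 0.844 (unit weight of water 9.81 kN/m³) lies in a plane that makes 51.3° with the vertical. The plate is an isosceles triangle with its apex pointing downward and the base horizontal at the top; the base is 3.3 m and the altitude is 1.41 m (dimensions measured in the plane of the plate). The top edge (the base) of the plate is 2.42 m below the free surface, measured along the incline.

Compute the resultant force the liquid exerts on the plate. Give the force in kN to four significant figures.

F ≈ 34.81 kN

γ = 0.844 × 9.81 = 8.27964 kN/m³.
The plate makes 51.3° with the vertical, i.e. θ = 90° − 51.3° = 38.7° to the horizontal. Measuring y along the incline from the free-surface line, vertical depth h = y·sinθ with sinθ = 0.625243.
With the apex down, the centroid sits h/3 = 1.41/3 = 0.47 m below the base (the top edge), so y_c = 2.42 + 0.47 = 2.89 m and h_c = 2.89 × 0.625243 = 1.80695 m.
A = ½ × 3.3 × 1.41 = 2.3265 m².
Resultant F = γ·h_c·A = 8.27964 × 1.80695 × 2.3265 = 34.8065 kN.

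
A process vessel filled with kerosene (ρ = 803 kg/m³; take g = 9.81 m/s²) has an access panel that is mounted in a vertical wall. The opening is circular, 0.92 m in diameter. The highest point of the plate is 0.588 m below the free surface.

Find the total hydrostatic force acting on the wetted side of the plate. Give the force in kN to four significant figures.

F ≈ 5.488 kN

γ = ρg = 803 × 9.81 / 1000 = 7.87743 kN/m³.
The centroid is at the centre, 0.46 m below the top of the plate, so the centroid depth is h_c = 0.588 + 0.46 = 1.048 m.
A = π(0.46)² = 0.664761 m².
Resultant F = γ·h_c·A = 7.87743 × 1.048 × 0.664761 = 5.48797 kN.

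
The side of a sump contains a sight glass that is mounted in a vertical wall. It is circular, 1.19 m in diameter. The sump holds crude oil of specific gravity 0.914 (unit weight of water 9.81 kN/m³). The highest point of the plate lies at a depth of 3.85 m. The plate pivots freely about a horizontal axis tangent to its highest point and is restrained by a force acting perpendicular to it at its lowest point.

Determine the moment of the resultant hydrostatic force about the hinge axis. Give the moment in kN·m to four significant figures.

M ≈ 27.26 kN·m

γ = 0.914 × 9.81 = 8.96634 kN/m³.
The centroid is at the centre, 0.595 m below the top of the plate, so the centroid depth is h_c = 3.85 + 0.595 = 4.445 m.
A = π(0.595)² = 1.1122 m².
Resultant F = γ·h_c·A = 8.96634 × 4.445 × 1.1122 = 44.3272 kN.
I_c = πr⁴/4 = π × 0.595⁴/4 = 0.0984369 m⁴.
Centre of pressure: y_p = y_c + I_c/(y_c·A) = 4.445 + 0.0984369/(4.445 × 1.1122) = 4.445 + 0.0199115 = 4.46491 m along the plane.
The resultant acts 0.595 + 0.0199115 = 0.614911 m (along the plate) below the hinge at the top edge, so the moment about the hinge is M = F × 0.614911 = 44.3272 × 0.614911 = 27.2573 kN·m.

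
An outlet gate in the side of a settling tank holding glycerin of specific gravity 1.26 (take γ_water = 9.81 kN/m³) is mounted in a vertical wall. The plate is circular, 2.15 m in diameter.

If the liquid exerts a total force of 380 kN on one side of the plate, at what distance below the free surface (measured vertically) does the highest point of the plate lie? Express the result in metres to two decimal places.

γ = 1.26 × 9.81 = 12.3606 kN/m³.
A = π(1.075)² = 3.6305 m².
From F = γ·h_c·A, the centroid depth is h_c = 380/(12.3606 × 3.6305) = 8.46794 m.
The centroid is at the centre, 1.075 m below the top of the plate, so the highest point sits at h_top = 8.46794 − 1.075 = 7.39294 m below the surface.

d_top ≈ 7.39 m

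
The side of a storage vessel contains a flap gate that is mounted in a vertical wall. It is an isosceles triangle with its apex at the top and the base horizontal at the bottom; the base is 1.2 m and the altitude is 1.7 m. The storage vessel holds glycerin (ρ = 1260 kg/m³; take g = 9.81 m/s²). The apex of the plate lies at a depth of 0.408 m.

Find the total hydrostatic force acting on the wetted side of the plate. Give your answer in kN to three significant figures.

F ≈ 19.4 kN

γ = ρg = 1260 × 9.81 / 1000 = 12.3606 kN/m³.
With the apex up, the centroid sits 2h/3 = 2 × 1.7/3 = 1.13333 m below the apex, so the centroid depth is h_c = 0.408 + 1.13333 = 1.54133 m.
A = ½ × 1.2 × 1.7 = 1.02 m².
Resultant F = γ·h_c·A = 12.3606 × 1.54133 × 1.02 = 19.4328 kN.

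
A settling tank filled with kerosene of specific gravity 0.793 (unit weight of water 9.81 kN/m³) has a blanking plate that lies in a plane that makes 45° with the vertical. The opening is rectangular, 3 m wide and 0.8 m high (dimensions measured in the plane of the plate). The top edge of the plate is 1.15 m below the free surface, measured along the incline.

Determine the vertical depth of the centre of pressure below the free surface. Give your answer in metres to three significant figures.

γ = 0.793 × 9.81 = 7.77933 kN/m³.
The plate makes 45° with the vertical, i.e. θ = 90° − 45° = 45° to the horizontal. Measuring y along the incline from the free-surface line, vertical depth h = y·sinθ with sinθ = 0.707107.
The centroid lies 0.8/2 = 0.4 m below the top edge, so y_c = 1.15 + 0.4 = 1.55 m and h_c = 1.55 × 0.707107 = 1.09602 m.
A = 3 × 0.8 = 2.4 m².
Resultant F = γ·h_c·A = 7.77933 × 1.09602 × 2.4 = 20.4631 kN.
I_c = b·h³/12 = 3 × 0.8³/12 = 0.128 m⁴.
Centre of pressure: y_p = y_c + I_c/(y_c·A) = 1.55 + 0.128/(1.55 × 2.4) = 1.55 + 0.0344086 = 1.58441 m along the plane.
Vertically, h_p = y_p·sinθ = 1.58441 × 0.707107 = 1.12035 m.

h_p = 1.12 m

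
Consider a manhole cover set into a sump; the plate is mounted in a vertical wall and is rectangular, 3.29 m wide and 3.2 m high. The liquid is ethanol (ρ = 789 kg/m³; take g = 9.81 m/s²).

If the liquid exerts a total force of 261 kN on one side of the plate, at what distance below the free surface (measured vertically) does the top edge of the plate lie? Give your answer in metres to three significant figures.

d_top ≈ 1.60 m

γ = ρg = 789 × 9.81 / 1000 = 7.74009 kN/m³.
A = 3.29 × 3.2 = 10.528 m².
From F = γ·h_c·A, the centroid depth is h_c = 261/(7.74009 × 10.528) = 3.20294 m.
The centroid lies 3.2/2 = 1.6 m below the top edge, so the top edge sits at h_top = 3.20294 − 1.6 = 1.60294 m below the surface.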